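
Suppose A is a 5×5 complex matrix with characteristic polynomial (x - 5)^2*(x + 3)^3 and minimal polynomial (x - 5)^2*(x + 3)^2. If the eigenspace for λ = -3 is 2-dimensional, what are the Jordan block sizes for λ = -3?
Block sizes for λ = -3: [2, 1]

Step 1 — from the characteristic polynomial, algebraic multiplicity of λ = -3 is 3. From dim ker(A − (-3)·I) = 2, there are exactly 2 Jordan blocks for λ = -3.
Step 2 — from the minimal polynomial, the factor (x + 3)^2 tells us the largest block for λ = -3 has size 2.
Step 3 — with total size 3, 2 blocks, and largest block 2, the block sizes (in nonincreasing order) are [2, 1].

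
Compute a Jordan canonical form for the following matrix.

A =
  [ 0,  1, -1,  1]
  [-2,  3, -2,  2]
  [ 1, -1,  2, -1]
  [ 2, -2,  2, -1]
J_2(1) ⊕ J_1(1) ⊕ J_1(1)

The characteristic polynomial is
  det(x·I − A) = x^4 - 4*x^3 + 6*x^2 - 4*x + 1 = (x - 1)^4

Eigenvalues and multiplicities (the geometric multiplicity of λ is n − rank(A − λI), which equals the number of Jordan blocks for λ):
  λ = 1: algebraic multiplicity = 4, geometric multiplicity = 3

Determining the block sizes for each eigenvalue:
  λ = 1: 3 blocks summing to 4 forces exactly one block of size 2 and the rest size 1 → block sizes [2, 1, 1]

Assembling the blocks gives a Jordan form
J =
  [1, 1, 0, 0]
  [0, 1, 0, 0]
  [0, 0, 1, 0]
  [0, 0, 0, 1]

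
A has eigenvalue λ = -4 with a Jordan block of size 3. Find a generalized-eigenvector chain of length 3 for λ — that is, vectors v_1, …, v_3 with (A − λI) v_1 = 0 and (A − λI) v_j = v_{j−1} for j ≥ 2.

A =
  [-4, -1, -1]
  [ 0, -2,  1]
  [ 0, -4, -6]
A Jordan chain for λ = -4 of length 3:
v_1 = (2, 0, 0)ᵀ
v_2 = (-1, 2, -4)ᵀ
v_3 = (0, 1, 0)ᵀ

Let N = A − (-4)·I. We want v_3 with N^3 v_3 = 0 but N^2 v_3 ≠ 0; then v_{j-1} := N · v_j for j = 3, …, 2.

Pick v_3 = (0, 1, 0)ᵀ.
Then v_2 = N · v_3 = (-1, 2, -4)ᵀ.
Then v_1 = N · v_2 = (2, 0, 0)ᵀ.

Sanity check: (A − (-4)·I) v_1 = (0, 0, 0)ᵀ = 0. ✓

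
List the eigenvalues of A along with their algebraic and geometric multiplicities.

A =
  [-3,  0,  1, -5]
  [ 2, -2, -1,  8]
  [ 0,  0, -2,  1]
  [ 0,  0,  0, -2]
λ = -3: alg = 1, geom = 1; λ = -2: alg = 3, geom = 1

Step 1 — factor the characteristic polynomial to read off the algebraic multiplicities:
  χ_A(x) = (x + 2)^3*(x + 3)

Step 2 — compute geometric multiplicities via the rank-nullity identity g(λ) = n − rank(A − λI):
  rank(A − (-3)·I) = 3, so dim ker(A − (-3)·I) = n − 3 = 1
  rank(A − (-2)·I) = 3, so dim ker(A − (-2)·I) = n − 3 = 1

Summary:
  λ = -3: algebraic multiplicity = 1, geometric multiplicity = 1
  λ = -2: algebraic multiplicity = 3, geometric multiplicity = 1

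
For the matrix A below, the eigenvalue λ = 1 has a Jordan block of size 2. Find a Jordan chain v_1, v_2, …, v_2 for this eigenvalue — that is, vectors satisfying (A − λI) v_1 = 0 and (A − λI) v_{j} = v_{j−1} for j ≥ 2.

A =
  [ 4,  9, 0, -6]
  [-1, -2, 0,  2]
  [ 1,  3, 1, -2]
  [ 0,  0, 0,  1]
A Jordan chain for λ = 1 of length 2:
v_1 = (3, -1, 1, 0)ᵀ
v_2 = (1, 0, 0, 0)ᵀ

Let N = A − (1)·I. We want v_2 with N^2 v_2 = 0 but N^1 v_2 ≠ 0; then v_{j-1} := N · v_j for j = 2, …, 2.

Pick v_2 = (1, 0, 0, 0)ᵀ.
Then v_1 = N · v_2 = (3, -1, 1, 0)ᵀ.

Sanity check: (A − (1)·I) v_1 = (0, 0, 0, 0)ᵀ = 0. ✓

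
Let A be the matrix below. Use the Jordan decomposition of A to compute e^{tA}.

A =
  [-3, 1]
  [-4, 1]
e^{tA} =
  [-2*t*exp(-t) + exp(-t), t*exp(-t)]
  [-4*t*exp(-t), 2*t*exp(-t) + exp(-t)]

Strategy: write A = P · J · P⁻¹ where J is a Jordan canonical form, so e^{tA} = P · e^{tJ} · P⁻¹, and e^{tJ} can be computed block-by-block.

A has Jordan form
J =
  [-1,  1]
  [ 0, -1]
(up to reordering of blocks).

Per-block formulas:
  For a 2×2 Jordan block J_2(-1): exp(t · J_2(-1)) = e^(-1t)·(I + t·N), where N is the 2×2 nilpotent shift.

After assembling e^{tJ} and conjugating by P, we get:

e^{tA} =
  [-2*t*exp(-t) + exp(-t), t*exp(-t)]
  [-4*t*exp(-t), 2*t*exp(-t) + exp(-t)]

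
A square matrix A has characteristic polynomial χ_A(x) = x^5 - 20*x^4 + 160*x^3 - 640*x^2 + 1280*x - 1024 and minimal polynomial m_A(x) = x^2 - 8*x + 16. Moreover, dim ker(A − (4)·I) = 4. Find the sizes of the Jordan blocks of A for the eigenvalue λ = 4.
Block sizes for λ = 4: [2, 1, 1, 1]

Step 1 — from the characteristic polynomial, algebraic multiplicity of λ = 4 is 5. From dim ker(A − (4)·I) = 4, there are exactly 4 Jordan blocks for λ = 4.
Step 2 — from the minimal polynomial, the factor (x − 4)^2 tells us the largest block for λ = 4 has size 2.
Step 3 — with total size 5, 4 blocks, and largest block 2, the block sizes (in nonincreasing order) are [2, 1, 1, 1].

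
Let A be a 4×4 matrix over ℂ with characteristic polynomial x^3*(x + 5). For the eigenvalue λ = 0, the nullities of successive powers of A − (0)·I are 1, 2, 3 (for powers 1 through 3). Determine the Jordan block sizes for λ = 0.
Block sizes for λ = 0: [3]

From the dimensions of kernels of powers, the number of Jordan blocks of size at least j is d_j − d_{j−1} where d_j = dim ker(N^j) (with d_0 = 0). Computing the differences gives [1, 1, 1].
The number of blocks of size exactly k is (#blocks of size ≥ k) − (#blocks of size ≥ k + 1), so the partition is: 1 block(s) of size 3.
In nonincreasing order the block sizes are [3].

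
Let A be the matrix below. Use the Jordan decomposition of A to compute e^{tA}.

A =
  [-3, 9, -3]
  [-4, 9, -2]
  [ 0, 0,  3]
e^{tA} =
  [-6*t*exp(3*t) + exp(3*t), 9*t*exp(3*t), -3*t*exp(3*t)]
  [-4*t*exp(3*t), 6*t*exp(3*t) + exp(3*t), -2*t*exp(3*t)]
  [0, 0, exp(3*t)]

Strategy: write A = P · J · P⁻¹ where J is a Jordan canonical form, so e^{tA} = P · e^{tJ} · P⁻¹, and e^{tJ} can be computed block-by-block.

A has Jordan form
J =
  [3, 1, 0]
  [0, 3, 0]
  [0, 0, 3]
(up to reordering of blocks).

Per-block formulas:
  For a 2×2 Jordan block J_2(3): exp(t · J_2(3)) = e^(3t)·(I + t·N), where N is the 2×2 nilpotent shift.
  For a 1×1 block at λ = 3: exp(t · [3]) = [e^(3t)].

After assembling e^{tJ} and conjugating by P, we get:

e^{tA} =
  [-6*t*exp(3*t) + exp(3*t), 9*t*exp(3*t), -3*t*exp(3*t)]
  [-4*t*exp(3*t), 6*t*exp(3*t) + exp(3*t), -2*t*exp(3*t)]
  [0, 0, exp(3*t)]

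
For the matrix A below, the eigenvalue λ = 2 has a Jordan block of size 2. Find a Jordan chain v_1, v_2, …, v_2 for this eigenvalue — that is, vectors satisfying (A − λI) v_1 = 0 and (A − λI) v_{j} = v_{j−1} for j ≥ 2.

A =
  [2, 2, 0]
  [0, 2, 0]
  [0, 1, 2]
A Jordan chain for λ = 2 of length 2:
v_1 = (2, 0, 1)ᵀ
v_2 = (0, 1, 0)ᵀ

Let N = A − (2)·I. We want v_2 with N^2 v_2 = 0 but N^1 v_2 ≠ 0; then v_{j-1} := N · v_j for j = 2, …, 2.

Pick v_2 = (0, 1, 0)ᵀ.
Then v_1 = N · v_2 = (2, 0, 1)ᵀ.

Sanity check: (A − (2)·I) v_1 = (0, 0, 0)ᵀ = 0. ✓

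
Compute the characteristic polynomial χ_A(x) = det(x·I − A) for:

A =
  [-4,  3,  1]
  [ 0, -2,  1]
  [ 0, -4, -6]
x^3 + 12*x^2 + 48*x + 64

Expanding det(x·I − A) (e.g. by cofactor expansion or by noting that A is similar to its Jordan form J, which has the same characteristic polynomial as A) gives
  χ_A(x) = x^3 + 12*x^2 + 48*x + 64
which factors as (x + 4)^3. The eigenvalues (with algebraic multiplicities) are λ = -4 with multiplicity 3.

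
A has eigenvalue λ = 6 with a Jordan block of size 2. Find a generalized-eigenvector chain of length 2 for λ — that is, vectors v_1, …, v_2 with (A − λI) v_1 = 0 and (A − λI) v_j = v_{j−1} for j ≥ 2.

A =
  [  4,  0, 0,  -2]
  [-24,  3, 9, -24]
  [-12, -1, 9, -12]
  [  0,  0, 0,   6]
A Jordan chain for λ = 6 of length 2:
v_1 = (0, -3, -1, 0)ᵀ
v_2 = (0, 1, 0, 0)ᵀ

Let N = A − (6)·I. We want v_2 with N^2 v_2 = 0 but N^1 v_2 ≠ 0; then v_{j-1} := N · v_j for j = 2, …, 2.

Pick v_2 = (0, 1, 0, 0)ᵀ.
Then v_1 = N · v_2 = (0, -3, -1, 0)ᵀ.

Sanity check: (A − (6)·I) v_1 = (0, 0, 0, 0)ᵀ = 0. ✓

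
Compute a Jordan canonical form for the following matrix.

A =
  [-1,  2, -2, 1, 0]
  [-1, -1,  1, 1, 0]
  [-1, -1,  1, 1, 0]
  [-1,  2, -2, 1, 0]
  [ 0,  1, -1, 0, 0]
J_2(0) ⊕ J_2(0) ⊕ J_1(0)

The characteristic polynomial is
  det(x·I − A) = x^5

Eigenvalues and multiplicities (the geometric multiplicity of λ is n − rank(A − λI), which equals the number of Jordan blocks for λ):
  λ = 0: algebraic multiplicity = 5, geometric multiplicity = 3

Determining the block sizes for each eigenvalue:
  λ = 0: with am = 5 and gm = 3, the partition is not yet determined (e.g. several partitions of 5 into 3 parts exist). Let N = A − (0)·I. Computing rank(N^1) = 2, rank(N^2) = 0; the number of blocks of size ≥ j is rank(N^{j−1}) − rank(N^j), giving [3, 2]. So we have 2 block(s) of size 2, 1 block(s) of size 1 → block sizes [2, 2, 1]

Assembling the blocks gives a Jordan form
J =
  [0, 1, 0, 0, 0]
  [0, 0, 0, 0, 0]
  [0, 0, 0, 1, 0]
  [0, 0, 0, 0, 0]
  [0, 0, 0, 0, 0]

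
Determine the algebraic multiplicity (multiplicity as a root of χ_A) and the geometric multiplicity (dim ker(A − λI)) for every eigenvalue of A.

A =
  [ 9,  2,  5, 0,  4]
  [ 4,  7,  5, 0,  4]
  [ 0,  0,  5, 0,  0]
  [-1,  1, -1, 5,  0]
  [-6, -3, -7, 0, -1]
λ = 5: alg = 5, geom = 2

Step 1 — factor the characteristic polynomial to read off the algebraic multiplicities:
  χ_A(x) = (x - 5)^5

Step 2 — compute geometric multiplicities via the rank-nullity identity g(λ) = n − rank(A − λI):
  rank(A − (5)·I) = 3, so dim ker(A − (5)·I) = n − 3 = 2

Summary:
  λ = 5: algebraic multiplicity = 5, geometric multiplicity = 2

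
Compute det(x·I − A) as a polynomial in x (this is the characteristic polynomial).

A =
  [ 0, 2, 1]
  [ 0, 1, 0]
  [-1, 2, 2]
x^3 - 3*x^2 + 3*x - 1

Expanding det(x·I − A) (e.g. by cofactor expansion or by noting that A is similar to its Jordan form J, which has the same characteristic polynomial as A) gives
  χ_A(x) = x^3 - 3*x^2 + 3*x - 1
which factors as (x - 1)^3. The eigenvalues (with algebraic multiplicities) are λ = 1 with multiplicity 3.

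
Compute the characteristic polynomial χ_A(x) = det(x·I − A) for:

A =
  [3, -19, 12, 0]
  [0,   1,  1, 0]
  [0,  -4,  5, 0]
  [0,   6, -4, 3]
x^4 - 12*x^3 + 54*x^2 - 108*x + 81

Expanding det(x·I − A) (e.g. by cofactor expansion or by noting that A is similar to its Jordan form J, which has the same characteristic polynomial as A) gives
  χ_A(x) = x^4 - 12*x^3 + 54*x^2 - 108*x + 81
which factors as (x - 3)^4. The eigenvalues (with algebraic multiplicities) are λ = 3 with multiplicity 4.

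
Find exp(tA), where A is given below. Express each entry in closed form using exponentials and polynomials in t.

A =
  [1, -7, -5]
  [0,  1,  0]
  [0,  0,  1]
e^{tA} =
  [exp(t), -7*t*exp(t), -5*t*exp(t)]
  [0, exp(t), 0]
  [0, 0, exp(t)]

Strategy: write A = P · J · P⁻¹ where J is a Jordan canonical form, so e^{tA} = P · e^{tJ} · P⁻¹, and e^{tJ} can be computed block-by-block.

A has Jordan form
J =
  [1, 1, 0]
  [0, 1, 0]
  [0, 0, 1]
(up to reordering of blocks).

Per-block formulas:
  For a 1×1 block at λ = 1: exp(t · [1]) = [e^(1t)].
  For a 2×2 Jordan block J_2(1): exp(t · J_2(1)) = e^(1t)·(I + t·N), where N is the 2×2 nilpotent shift.

After assembling e^{tJ} and conjugating by P, we get:

e^{tA} =
  [exp(t), -7*t*exp(t), -5*t*exp(t)]
  [0, exp(t), 0]
  [0, 0, exp(t)]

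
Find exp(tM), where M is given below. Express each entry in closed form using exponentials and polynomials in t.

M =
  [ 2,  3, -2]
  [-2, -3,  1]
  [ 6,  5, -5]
e^{tM} =
  [-t^2*exp(-2*t) + 4*t*exp(-2*t) + exp(-2*t), -t^2*exp(-2*t)/2 + 3*t*exp(-2*t), t^2*exp(-2*t)/2 - 2*t*exp(-2*t)]
  [-2*t*exp(-2*t), -t*exp(-2*t) + exp(-2*t), t*exp(-2*t)]
  [-2*t^2*exp(-2*t) + 6*t*exp(-2*t), -t^2*exp(-2*t) + 5*t*exp(-2*t), t^2*exp(-2*t) - 3*t*exp(-2*t) + exp(-2*t)]

Strategy: write M = P · J · P⁻¹ where J is a Jordan canonical form, so e^{tM} = P · e^{tJ} · P⁻¹, and e^{tJ} can be computed block-by-block.

M has Jordan form
J =
  [-2,  1,  0]
  [ 0, -2,  1]
  [ 0,  0, -2]
(up to reordering of blocks).

Per-block formulas:
  For a 3×3 Jordan block J_3(-2): exp(t · J_3(-2)) = e^(-2t)·(I + t·N + (t^2/2)·N^2), where N is the 3×3 nilpotent shift.

After assembling e^{tJ} and conjugating by P, we get:

e^{tM} =
  [-t^2*exp(-2*t) + 4*t*exp(-2*t) + exp(-2*t), -t^2*exp(-2*t)/2 + 3*t*exp(-2*t), t^2*exp(-2*t)/2 - 2*t*exp(-2*t)]
  [-2*t*exp(-2*t), -t*exp(-2*t) + exp(-2*t), t*exp(-2*t)]
  [-2*t^2*exp(-2*t) + 6*t*exp(-2*t), -t^2*exp(-2*t) + 5*t*exp(-2*t), t^2*exp(-2*t) - 3*t*exp(-2*t) + exp(-2*t)]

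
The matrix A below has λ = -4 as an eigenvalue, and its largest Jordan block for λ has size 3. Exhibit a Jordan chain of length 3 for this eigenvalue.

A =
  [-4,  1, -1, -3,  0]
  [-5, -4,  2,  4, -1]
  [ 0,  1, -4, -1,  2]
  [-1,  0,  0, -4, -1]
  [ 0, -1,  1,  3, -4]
A Jordan chain for λ = -4 of length 3:
v_1 = (-2, -4, -4, 0, 2)ᵀ
v_2 = (0, -5, 0, -1, 0)ᵀ
v_3 = (1, 0, 0, 0, 0)ᵀ

Let N = A − (-4)·I. We want v_3 with N^3 v_3 = 0 but N^2 v_3 ≠ 0; then v_{j-1} := N · v_j for j = 3, …, 2.

Pick v_3 = (1, 0, 0, 0, 0)ᵀ.
Then v_2 = N · v_3 = (0, -5, 0, -1, 0)ᵀ.
Then v_1 = N · v_2 = (-2, -4, -4, 0, 2)ᵀ.

Sanity check: (A − (-4)·I) v_1 = (0, 0, 0, 0, 0)ᵀ = 0. ✓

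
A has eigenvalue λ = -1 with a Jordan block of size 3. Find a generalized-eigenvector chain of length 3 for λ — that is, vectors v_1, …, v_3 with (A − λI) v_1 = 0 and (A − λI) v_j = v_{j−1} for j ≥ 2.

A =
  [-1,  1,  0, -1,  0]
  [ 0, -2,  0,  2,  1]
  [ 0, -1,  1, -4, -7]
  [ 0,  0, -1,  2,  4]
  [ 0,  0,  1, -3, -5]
A Jordan chain for λ = -1 of length 3:
v_1 = (-1, 1, -1, 1, -1)ᵀ
v_2 = (1, -1, -1, 0, 0)ᵀ
v_3 = (0, 1, 0, 0, 0)ᵀ

Let N = A − (-1)·I. We want v_3 with N^3 v_3 = 0 but N^2 v_3 ≠ 0; then v_{j-1} := N · v_j for j = 3, …, 2.

Pick v_3 = (0, 1, 0, 0, 0)ᵀ.
Then v_2 = N · v_3 = (1, -1, -1, 0, 0)ᵀ.
Then v_1 = N · v_2 = (-1, 1, -1, 1, -1)ᵀ.

Sanity check: (A − (-1)·I) v_1 = (0, 0, 0, 0, 0)ᵀ = 0. ✓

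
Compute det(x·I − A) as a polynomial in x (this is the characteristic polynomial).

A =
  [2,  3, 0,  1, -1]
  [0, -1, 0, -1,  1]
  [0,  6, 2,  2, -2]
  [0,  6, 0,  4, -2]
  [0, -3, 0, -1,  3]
x^5 - 10*x^4 + 40*x^3 - 80*x^2 + 80*x - 32

Expanding det(x·I − A) (e.g. by cofactor expansion or by noting that A is similar to its Jordan form J, which has the same characteristic polynomial as A) gives
  χ_A(x) = x^5 - 10*x^4 + 40*x^3 - 80*x^2 + 80*x - 32
which factors as (x - 2)^5. The eigenvalues (with algebraic multiplicities) are λ = 2 with multiplicity 5.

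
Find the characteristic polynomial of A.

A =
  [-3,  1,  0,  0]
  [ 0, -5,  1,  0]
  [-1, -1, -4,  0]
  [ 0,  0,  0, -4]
x^4 + 16*x^3 + 96*x^2 + 256*x + 256

Expanding det(x·I − A) (e.g. by cofactor expansion or by noting that A is similar to its Jordan form J, which has the same characteristic polynomial as A) gives
  χ_A(x) = x^4 + 16*x^3 + 96*x^2 + 256*x + 256
which factors as (x + 4)^4. The eigenvalues (with algebraic multiplicities) are λ = -4 with multiplicity 4.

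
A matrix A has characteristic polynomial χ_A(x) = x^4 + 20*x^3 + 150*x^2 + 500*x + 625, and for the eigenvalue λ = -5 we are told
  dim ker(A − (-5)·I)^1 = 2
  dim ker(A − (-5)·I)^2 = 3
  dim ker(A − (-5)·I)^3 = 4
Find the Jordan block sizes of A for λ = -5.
Block sizes for λ = -5: [3, 1]

From the dimensions of kernels of powers, the number of Jordan blocks of size at least j is d_j − d_{j−1} where d_j = dim ker(N^j) (with d_0 = 0). Computing the differences gives [2, 1, 1].
The number of blocks of size exactly k is (#blocks of size ≥ k) − (#blocks of size ≥ k + 1), so the partition is: 1 block(s) of size 1, 1 block(s) of size 3.
In nonincreasing order the block sizes are [3, 1].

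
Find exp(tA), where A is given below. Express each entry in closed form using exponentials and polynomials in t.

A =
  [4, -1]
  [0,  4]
e^{tA} =
  [exp(4*t), -t*exp(4*t)]
  [0, exp(4*t)]

Strategy: write A = P · J · P⁻¹ where J is a Jordan canonical form, so e^{tA} = P · e^{tJ} · P⁻¹, and e^{tJ} can be computed block-by-block.

A has Jordan form
J =
  [4, 1]
  [0, 4]
(up to reordering of blocks).

Per-block formulas:
  For a 2×2 Jordan block J_2(4): exp(t · J_2(4)) = e^(4t)·(I + t·N), where N is the 2×2 nilpotent shift.

After assembling e^{tJ} and conjugating by P, we get:

e^{tA} =
  [exp(4*t), -t*exp(4*t)]
  [0, exp(4*t)]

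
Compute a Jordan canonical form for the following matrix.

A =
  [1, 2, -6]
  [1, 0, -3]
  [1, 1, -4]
J_2(-1) ⊕ J_1(-1)

The characteristic polynomial is
  det(x·I − A) = x^3 + 3*x^2 + 3*x + 1 = (x + 1)^3

Eigenvalues and multiplicities (the geometric multiplicity of λ is n − rank(A − λI), which equals the number of Jordan blocks for λ):
  λ = -1: algebraic multiplicity = 3, geometric multiplicity = 2

Determining the block sizes for each eigenvalue:
  λ = -1: 2 blocks summing to 3 forces exactly one block of size 2 and the rest size 1 → block sizes [2, 1]

Assembling the blocks gives a Jordan form
J =
  [-1,  1,  0]
  [ 0, -1,  0]
  [ 0,  0, -1]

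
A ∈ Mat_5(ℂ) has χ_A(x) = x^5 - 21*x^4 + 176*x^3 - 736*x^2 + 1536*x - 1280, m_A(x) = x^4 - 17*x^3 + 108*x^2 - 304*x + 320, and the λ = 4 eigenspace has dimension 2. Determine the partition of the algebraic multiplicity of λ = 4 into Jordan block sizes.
Block sizes for λ = 4: [3, 1]

Step 1 — from the characteristic polynomial, algebraic multiplicity of λ = 4 is 4. From dim ker(A − (4)·I) = 2, there are exactly 2 Jordan blocks for λ = 4.
Step 2 — from the minimal polynomial, the factor (x − 4)^3 tells us the largest block for λ = 4 has size 3.
Step 3 — with total size 4, 2 blocks, and largest block 3, the block sizes (in nonincreasing order) are [3, 1].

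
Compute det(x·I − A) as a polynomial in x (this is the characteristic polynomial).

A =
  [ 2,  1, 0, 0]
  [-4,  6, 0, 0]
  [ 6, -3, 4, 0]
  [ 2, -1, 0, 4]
x^4 - 16*x^3 + 96*x^2 - 256*x + 256

Expanding det(x·I − A) (e.g. by cofactor expansion or by noting that A is similar to its Jordan form J, which has the same characteristic polynomial as A) gives
  χ_A(x) = x^4 - 16*x^3 + 96*x^2 - 256*x + 256
which factors as (x - 4)^4. The eigenvalues (with algebraic multiplicities) are λ = 4 with multiplicity 4.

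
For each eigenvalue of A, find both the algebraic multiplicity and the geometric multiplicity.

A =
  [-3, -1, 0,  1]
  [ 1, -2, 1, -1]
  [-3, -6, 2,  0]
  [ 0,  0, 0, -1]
λ = -1: alg = 4, geom = 2

Step 1 — factor the characteristic polynomial to read off the algebraic multiplicities:
  χ_A(x) = (x + 1)^4

Step 2 — compute geometric multiplicities via the rank-nullity identity g(λ) = n − rank(A − λI):
  rank(A − (-1)·I) = 2, so dim ker(A − (-1)·I) = n − 2 = 2

Summary:
  λ = -1: algebraic multiplicity = 4, geometric multiplicity = 2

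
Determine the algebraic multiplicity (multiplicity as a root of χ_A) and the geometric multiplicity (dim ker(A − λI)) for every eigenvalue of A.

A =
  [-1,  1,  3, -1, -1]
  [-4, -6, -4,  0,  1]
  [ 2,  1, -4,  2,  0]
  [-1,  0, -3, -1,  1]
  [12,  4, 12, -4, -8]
λ = -4: alg = 5, geom = 2

Step 1 — factor the characteristic polynomial to read off the algebraic multiplicities:
  χ_A(x) = (x + 4)^5

Step 2 — compute geometric multiplicities via the rank-nullity identity g(λ) = n − rank(A − λI):
  rank(A − (-4)·I) = 3, so dim ker(A − (-4)·I) = n − 3 = 2

Summary:
  λ = -4: algebraic multiplicity = 5, geometric multiplicity = 2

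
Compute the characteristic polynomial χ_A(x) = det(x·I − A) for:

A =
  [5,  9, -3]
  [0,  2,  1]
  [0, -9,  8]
x^3 - 15*x^2 + 75*x - 125

Expanding det(x·I − A) (e.g. by cofactor expansion or by noting that A is similar to its Jordan form J, which has the same characteristic polynomial as A) gives
  χ_A(x) = x^3 - 15*x^2 + 75*x - 125
which factors as (x - 5)^3. The eigenvalues (with algebraic multiplicities) are λ = 5 with multiplicity 3.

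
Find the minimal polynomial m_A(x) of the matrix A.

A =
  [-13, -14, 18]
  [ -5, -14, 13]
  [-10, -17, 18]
x^3 + 9*x^2 + 27*x + 27

The characteristic polynomial is χ_A(x) = (x + 3)^3, so the eigenvalues are known. The minimal polynomial is
  m_A(x) = Π_λ (x − λ)^{k_λ}
where k_λ is the size of the *largest* Jordan block for λ (equivalently, the smallest k with (A − λI)^k v = 0 for every generalised eigenvector v of λ).

  λ = -3: largest Jordan block has size 3, contributing (x + 3)^3

So m_A(x) = (x + 3)^3 = x^3 + 9*x^2 + 27*x + 27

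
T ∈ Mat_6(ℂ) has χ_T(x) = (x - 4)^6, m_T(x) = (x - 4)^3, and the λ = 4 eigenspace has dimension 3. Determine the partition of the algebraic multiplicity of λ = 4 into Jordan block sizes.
Block sizes for λ = 4: [3, 2, 1]

Step 1 — from the characteristic polynomial, algebraic multiplicity of λ = 4 is 6. From dim ker(T − (4)·I) = 3, there are exactly 3 Jordan blocks for λ = 4.
Step 2 — from the minimal polynomial, the factor (x − 4)^3 tells us the largest block for λ = 4 has size 3.
Step 3 — with total size 6, 3 blocks, and largest block 3, the block sizes (in nonincreasing order) are [3, 2, 1].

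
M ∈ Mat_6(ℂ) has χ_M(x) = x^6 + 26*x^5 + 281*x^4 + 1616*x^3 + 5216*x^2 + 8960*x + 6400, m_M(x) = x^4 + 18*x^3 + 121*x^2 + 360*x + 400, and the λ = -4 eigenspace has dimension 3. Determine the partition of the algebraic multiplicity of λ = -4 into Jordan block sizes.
Block sizes for λ = -4: [2, 1, 1]

Step 1 — from the characteristic polynomial, algebraic multiplicity of λ = -4 is 4. From dim ker(M − (-4)·I) = 3, there are exactly 3 Jordan blocks for λ = -4.
Step 2 — from the minimal polynomial, the factor (x + 4)^2 tells us the largest block for λ = -4 has size 2.
Step 3 — with total size 4, 3 blocks, and largest block 2, the block sizes (in nonincreasing order) are [2, 1, 1].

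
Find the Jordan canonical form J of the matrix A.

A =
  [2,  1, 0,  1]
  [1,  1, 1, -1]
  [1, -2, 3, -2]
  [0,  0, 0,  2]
J_3(2) ⊕ J_1(2)

The characteristic polynomial is
  det(x·I − A) = x^4 - 8*x^3 + 24*x^2 - 32*x + 16 = (x - 2)^4

Eigenvalues and multiplicities (the geometric multiplicity of λ is n − rank(A − λI), which equals the number of Jordan blocks for λ):
  λ = 2: algebraic multiplicity = 4, geometric multiplicity = 2

Determining the block sizes for each eigenvalue:
  λ = 2: with am = 4 and gm = 2, the partition is not yet determined (e.g. several partitions of 4 into 2 parts exist). Let N = A − (2)·I. Computing rank(N^1) = 2, rank(N^2) = 1, rank(N^3) = 0; the number of blocks of size ≥ j is rank(N^{j−1}) − rank(N^j), giving [2, 1, 1]. So we have 1 block(s) of size 3, 1 block(s) of size 1 → block sizes [3, 1]

Assembling the blocks gives a Jordan form
J =
  [2, 1, 0, 0]
  [0, 2, 1, 0]
  [0, 0, 2, 0]
  [0, 0, 0, 2]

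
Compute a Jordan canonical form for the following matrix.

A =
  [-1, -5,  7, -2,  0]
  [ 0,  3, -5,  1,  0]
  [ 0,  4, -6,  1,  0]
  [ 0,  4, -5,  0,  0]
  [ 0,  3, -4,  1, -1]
J_2(-1) ⊕ J_2(-1) ⊕ J_1(-1)

The characteristic polynomial is
  det(x·I − A) = x^5 + 5*x^4 + 10*x^3 + 10*x^2 + 5*x + 1 = (x + 1)^5

Eigenvalues and multiplicities (the geometric multiplicity of λ is n − rank(A − λI), which equals the number of Jordan blocks for λ):
  λ = -1: algebraic multiplicity = 5, geometric multiplicity = 3

Determining the block sizes for each eigenvalue:
  λ = -1: with am = 5 and gm = 3, the partition is not yet determined (e.g. several partitions of 5 into 3 parts exist). Let N = A − (-1)·I. Computing rank(N^1) = 2, rank(N^2) = 0; the number of blocks of size ≥ j is rank(N^{j−1}) − rank(N^j), giving [3, 2]. So we have 2 block(s) of size 2, 1 block(s) of size 1 → block sizes [2, 2, 1]

Assembling the blocks gives a Jordan form
J =
  [-1,  1,  0,  0,  0]
  [ 0, -1,  0,  0,  0]
  [ 0,  0, -1,  1,  0]
  [ 0,  0,  0, -1,  0]
  [ 0,  0,  0,  0, -1]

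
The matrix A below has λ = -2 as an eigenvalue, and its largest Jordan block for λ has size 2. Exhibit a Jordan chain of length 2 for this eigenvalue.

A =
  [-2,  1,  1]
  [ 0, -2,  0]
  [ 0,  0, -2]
A Jordan chain for λ = -2 of length 2:
v_1 = (1, 0, 0)ᵀ
v_2 = (0, 1, 0)ᵀ

Let N = A − (-2)·I. We want v_2 with N^2 v_2 = 0 but N^1 v_2 ≠ 0; then v_{j-1} := N · v_j for j = 2, …, 2.

Pick v_2 = (0, 1, 0)ᵀ.
Then v_1 = N · v_2 = (1, 0, 0)ᵀ.

Sanity check: (A − (-2)·I) v_1 = (0, 0, 0)ᵀ = 0. ✓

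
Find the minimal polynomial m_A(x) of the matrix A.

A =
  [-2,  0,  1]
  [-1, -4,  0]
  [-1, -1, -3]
x^3 + 9*x^2 + 27*x + 27

The characteristic polynomial is χ_A(x) = (x + 3)^3, so the eigenvalues are known. The minimal polynomial is
  m_A(x) = Π_λ (x − λ)^{k_λ}
where k_λ is the size of the *largest* Jordan block for λ (equivalently, the smallest k with (A − λI)^k v = 0 for every generalised eigenvector v of λ).

  λ = -3: largest Jordan block has size 3, contributing (x + 3)^3

So m_A(x) = (x + 3)^3 = x^3 + 9*x^2 + 27*x + 27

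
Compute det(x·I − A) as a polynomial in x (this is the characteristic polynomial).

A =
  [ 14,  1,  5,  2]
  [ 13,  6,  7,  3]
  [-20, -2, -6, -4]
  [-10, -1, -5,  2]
x^4 - 16*x^3 + 96*x^2 - 256*x + 256

Expanding det(x·I − A) (e.g. by cofactor expansion or by noting that A is similar to its Jordan form J, which has the same characteristic polynomial as A) gives
  χ_A(x) = x^4 - 16*x^3 + 96*x^2 - 256*x + 256
which factors as (x - 4)^4. The eigenvalues (with algebraic multiplicities) are λ = 4 with multiplicity 4.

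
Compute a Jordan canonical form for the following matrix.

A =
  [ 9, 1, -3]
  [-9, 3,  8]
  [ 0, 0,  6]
J_3(6)

The characteristic polynomial is
  det(x·I − A) = x^3 - 18*x^2 + 108*x - 216 = (x - 6)^3

Eigenvalues and multiplicities (the geometric multiplicity of λ is n − rank(A − λI), which equals the number of Jordan blocks for λ):
  λ = 6: algebraic multiplicity = 3, geometric multiplicity = 1

Determining the block sizes for each eigenvalue:
  λ = 6: one block (gm = 1), so the single block has size am = 3 → block sizes [3]

Assembling the blocks gives a Jordan form
J =
  [6, 1, 0]
  [0, 6, 1]
  [0, 0, 6]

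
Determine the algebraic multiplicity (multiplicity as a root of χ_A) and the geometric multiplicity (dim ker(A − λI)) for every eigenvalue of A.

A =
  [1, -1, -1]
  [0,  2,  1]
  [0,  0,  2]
λ = 1: alg = 1, geom = 1; λ = 2: alg = 2, geom = 1

Step 1 — factor the characteristic polynomial to read off the algebraic multiplicities:
  χ_A(x) = (x - 2)^2*(x - 1)

Step 2 — compute geometric multiplicities via the rank-nullity identity g(λ) = n − rank(A − λI):
  rank(A − (1)·I) = 2, so dim ker(A − (1)·I) = n − 2 = 1
  rank(A − (2)·I) = 2, so dim ker(A − (2)·I) = n − 2 = 1

Summary:
  λ = 1: algebraic multiplicity = 1, geometric multiplicity = 1
  λ = 2: algebraic multiplicity = 2, geometric multiplicity = 1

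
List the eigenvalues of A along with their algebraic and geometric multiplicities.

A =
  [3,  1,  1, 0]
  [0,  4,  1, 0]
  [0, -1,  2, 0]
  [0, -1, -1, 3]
λ = 3: alg = 4, geom = 3

Step 1 — factor the characteristic polynomial to read off the algebraic multiplicities:
  χ_A(x) = (x - 3)^4

Step 2 — compute geometric multiplicities via the rank-nullity identity g(λ) = n − rank(A − λI):
  rank(A − (3)·I) = 1, so dim ker(A − (3)·I) = n − 1 = 3

Summary:
  λ = 3: algebraic multiplicity = 4, geometric multiplicity = 3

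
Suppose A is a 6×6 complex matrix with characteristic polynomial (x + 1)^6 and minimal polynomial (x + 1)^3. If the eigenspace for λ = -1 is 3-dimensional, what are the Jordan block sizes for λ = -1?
Block sizes for λ = -1: [3, 2, 1]

Step 1 — from the characteristic polynomial, algebraic multiplicity of λ = -1 is 6. From dim ker(A − (-1)·I) = 3, there are exactly 3 Jordan blocks for λ = -1.
Step 2 — from the minimal polynomial, the factor (x + 1)^3 tells us the largest block for λ = -1 has size 3.
Step 3 — with total size 6, 3 blocks, and largest block 3, the block sizes (in nonincreasing order) are [3, 2, 1].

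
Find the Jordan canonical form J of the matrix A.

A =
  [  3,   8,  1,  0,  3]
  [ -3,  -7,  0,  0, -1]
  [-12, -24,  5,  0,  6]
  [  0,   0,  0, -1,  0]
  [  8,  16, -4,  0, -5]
J_3(-1) ⊕ J_1(-1) ⊕ J_1(-1)

The characteristic polynomial is
  det(x·I − A) = x^5 + 5*x^4 + 10*x^3 + 10*x^2 + 5*x + 1 = (x + 1)^5

Eigenvalues and multiplicities (the geometric multiplicity of λ is n − rank(A − λI), which equals the number of Jordan blocks for λ):
  λ = -1: algebraic multiplicity = 5, geometric multiplicity = 3

Determining the block sizes for each eigenvalue:
  λ = -1: with am = 5 and gm = 3, the partition is not yet determined (e.g. several partitions of 5 into 3 parts exist). Let N = A − (-1)·I. Computing rank(N^1) = 2, rank(N^2) = 1, rank(N^3) = 0; the number of blocks of size ≥ j is rank(N^{j−1}) − rank(N^j), giving [3, 1, 1]. So we have 1 block(s) of size 3, 2 block(s) of size 1 → block sizes [3, 1, 1]

Assembling the blocks gives a Jordan form
J =
  [-1,  1,  0,  0,  0]
  [ 0, -1,  1,  0,  0]
  [ 0,  0, -1,  0,  0]
  [ 0,  0,  0, -1,  0]
  [ 0,  0,  0,  0, -1]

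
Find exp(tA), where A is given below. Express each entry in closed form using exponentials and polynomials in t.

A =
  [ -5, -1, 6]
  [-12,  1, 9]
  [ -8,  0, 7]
e^{tA} =
  [-6*t*exp(t) + exp(t), 3*t^2*exp(t) - t*exp(t), -9*t^2*exp(t)/2 + 6*t*exp(t)]
  [-12*t*exp(t), 6*t^2*exp(t) + exp(t), -9*t^2*exp(t) + 9*t*exp(t)]
  [-8*t*exp(t), 4*t^2*exp(t), -6*t^2*exp(t) + 6*t*exp(t) + exp(t)]

Strategy: write A = P · J · P⁻¹ where J is a Jordan canonical form, so e^{tA} = P · e^{tJ} · P⁻¹, and e^{tJ} can be computed block-by-block.

A has Jordan form
J =
  [1, 1, 0]
  [0, 1, 1]
  [0, 0, 1]
(up to reordering of blocks).

Per-block formulas:
  For a 3×3 Jordan block J_3(1): exp(t · J_3(1)) = e^(1t)·(I + t·N + (t^2/2)·N^2), where N is the 3×3 nilpotent shift.

After assembling e^{tJ} and conjugating by P, we get:

e^{tA} =
  [-6*t*exp(t) + exp(t), 3*t^2*exp(t) - t*exp(t), -9*t^2*exp(t)/2 + 6*t*exp(t)]
  [-12*t*exp(t), 6*t^2*exp(t) + exp(t), -9*t^2*exp(t) + 9*t*exp(t)]
  [-8*t*exp(t), 4*t^2*exp(t), -6*t^2*exp(t) + 6*t*exp(t) + exp(t)]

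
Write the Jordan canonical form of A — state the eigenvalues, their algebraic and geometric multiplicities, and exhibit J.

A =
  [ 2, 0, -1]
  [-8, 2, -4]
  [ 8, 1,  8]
J_3(4)

The characteristic polynomial is
  det(x·I − A) = x^3 - 12*x^2 + 48*x - 64 = (x - 4)^3

Eigenvalues and multiplicities (the geometric multiplicity of λ is n − rank(A − λI), which equals the number of Jordan blocks for λ):
  λ = 4: algebraic multiplicity = 3, geometric multiplicity = 1

Determining the block sizes for each eigenvalue:
  λ = 4: one block (gm = 1), so the single block has size am = 3 → block sizes [3]

Assembling the blocks gives a Jordan form
J =
  [4, 1, 0]
  [0, 4, 1]
  [0, 0, 4]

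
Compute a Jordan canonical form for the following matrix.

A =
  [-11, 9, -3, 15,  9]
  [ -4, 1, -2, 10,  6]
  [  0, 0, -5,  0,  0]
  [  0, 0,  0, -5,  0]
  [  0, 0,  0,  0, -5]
J_2(-5) ⊕ J_1(-5) ⊕ J_1(-5) ⊕ J_1(-5)

The characteristic polynomial is
  det(x·I − A) = x^5 + 25*x^4 + 250*x^3 + 1250*x^2 + 3125*x + 3125 = (x + 5)^5

Eigenvalues and multiplicities (the geometric multiplicity of λ is n − rank(A − λI), which equals the number of Jordan blocks for λ):
  λ = -5: algebraic multiplicity = 5, geometric multiplicity = 4

Determining the block sizes for each eigenvalue:
  λ = -5: 4 blocks summing to 5 forces exactly one block of size 2 and the rest size 1 → block sizes [2, 1, 1, 1]

Assembling the blocks gives a Jordan form
J =
  [-5,  1,  0,  0,  0]
  [ 0, -5,  0,  0,  0]
  [ 0,  0, -5,  0,  0]
  [ 0,  0,  0, -5,  0]
  [ 0,  0,  0,  0, -5]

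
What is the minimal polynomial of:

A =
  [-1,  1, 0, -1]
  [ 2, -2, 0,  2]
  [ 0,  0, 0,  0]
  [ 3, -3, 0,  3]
x^2

The characteristic polynomial is χ_A(x) = x^4, so the eigenvalues are known. The minimal polynomial is
  m_A(x) = Π_λ (x − λ)^{k_λ}
where k_λ is the size of the *largest* Jordan block for λ (equivalently, the smallest k with (A − λI)^k v = 0 for every generalised eigenvector v of λ).

  λ = 0: largest Jordan block has size 2, contributing (x − 0)^2

So m_A(x) = x^2 = x^2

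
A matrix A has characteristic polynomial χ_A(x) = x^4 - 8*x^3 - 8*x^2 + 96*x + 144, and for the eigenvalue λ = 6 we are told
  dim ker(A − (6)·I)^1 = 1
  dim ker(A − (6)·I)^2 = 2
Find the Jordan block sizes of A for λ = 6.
Block sizes for λ = 6: [2]

From the dimensions of kernels of powers, the number of Jordan blocks of size at least j is d_j − d_{j−1} where d_j = dim ker(N^j) (with d_0 = 0). Computing the differences gives [1, 1].
The number of blocks of size exactly k is (#blocks of size ≥ k) − (#blocks of size ≥ k + 1), so the partition is: 1 block(s) of size 2.
In nonincreasing order the block sizes are [2].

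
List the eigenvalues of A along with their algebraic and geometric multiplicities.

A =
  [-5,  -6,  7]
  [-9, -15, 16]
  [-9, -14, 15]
λ = -2: alg = 2, geom = 1; λ = -1: alg = 1, geom = 1

Step 1 — factor the characteristic polynomial to read off the algebraic multiplicities:
  χ_A(x) = (x + 1)*(x + 2)^2

Step 2 — compute geometric multiplicities via the rank-nullity identity g(λ) = n − rank(A − λI):
  rank(A − (-2)·I) = 2, so dim ker(A − (-2)·I) = n − 2 = 1
  rank(A − (-1)·I) = 2, so dim ker(A − (-1)·I) = n − 2 = 1

Summary:
  λ = -2: algebraic multiplicity = 2, geometric multiplicity = 1
  λ = -1: algebraic multiplicity = 1, geometric multiplicity = 1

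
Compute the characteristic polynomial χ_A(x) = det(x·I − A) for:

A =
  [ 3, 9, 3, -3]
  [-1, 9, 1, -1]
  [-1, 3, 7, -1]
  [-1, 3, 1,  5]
x^4 - 24*x^3 + 216*x^2 - 864*x + 1296

Expanding det(x·I − A) (e.g. by cofactor expansion or by noting that A is similar to its Jordan form J, which has the same characteristic polynomial as A) gives
  χ_A(x) = x^4 - 24*x^3 + 216*x^2 - 864*x + 1296
which factors as (x - 6)^4. The eigenvalues (with algebraic multiplicities) are λ = 6 with multiplicity 4.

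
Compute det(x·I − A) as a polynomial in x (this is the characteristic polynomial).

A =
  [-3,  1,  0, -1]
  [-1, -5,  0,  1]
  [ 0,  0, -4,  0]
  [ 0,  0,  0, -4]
x^4 + 16*x^3 + 96*x^2 + 256*x + 256

Expanding det(x·I − A) (e.g. by cofactor expansion or by noting that A is similar to its Jordan form J, which has the same characteristic polynomial as A) gives
  χ_A(x) = x^4 + 16*x^3 + 96*x^2 + 256*x + 256
which factors as (x + 4)^4. The eigenvalues (with algebraic multiplicities) are λ = -4 with multiplicity 4.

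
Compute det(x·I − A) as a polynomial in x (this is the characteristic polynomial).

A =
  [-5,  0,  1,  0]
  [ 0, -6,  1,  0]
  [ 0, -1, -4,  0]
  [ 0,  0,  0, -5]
x^4 + 20*x^3 + 150*x^2 + 500*x + 625

Expanding det(x·I − A) (e.g. by cofactor expansion or by noting that A is similar to its Jordan form J, which has the same characteristic polynomial as A) gives
  χ_A(x) = x^4 + 20*x^3 + 150*x^2 + 500*x + 625
which factors as (x + 5)^4. The eigenvalues (with algebraic multiplicities) are λ = -5 with multiplicity 4.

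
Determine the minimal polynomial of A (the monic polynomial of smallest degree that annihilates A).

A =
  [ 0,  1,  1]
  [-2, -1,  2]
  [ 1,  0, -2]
x^3 + 3*x^2 + 3*x + 1

The characteristic polynomial is χ_A(x) = (x + 1)^3, so the eigenvalues are known. The minimal polynomial is
  m_A(x) = Π_λ (x − λ)^{k_λ}
where k_λ is the size of the *largest* Jordan block for λ (equivalently, the smallest k with (A − λI)^k v = 0 for every generalised eigenvector v of λ).

  λ = -1: largest Jordan block has size 3, contributing (x + 1)^3

So m_A(x) = (x + 1)^3 = x^3 + 3*x^2 + 3*x + 1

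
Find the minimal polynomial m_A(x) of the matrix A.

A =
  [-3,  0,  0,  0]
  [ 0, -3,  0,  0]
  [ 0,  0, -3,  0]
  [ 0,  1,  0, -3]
x^2 + 6*x + 9

The characteristic polynomial is χ_A(x) = (x + 3)^4, so the eigenvalues are known. The minimal polynomial is
  m_A(x) = Π_λ (x − λ)^{k_λ}
where k_λ is the size of the *largest* Jordan block for λ (equivalently, the smallest k with (A − λI)^k v = 0 for every generalised eigenvector v of λ).

  λ = -3: largest Jordan block has size 2, contributing (x + 3)^2

So m_A(x) = (x + 3)^2 = x^2 + 6*x + 9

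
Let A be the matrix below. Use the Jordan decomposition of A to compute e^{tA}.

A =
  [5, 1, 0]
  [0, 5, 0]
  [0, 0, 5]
e^{tA} =
  [exp(5*t), t*exp(5*t), 0]
  [0, exp(5*t), 0]
  [0, 0, exp(5*t)]

Strategy: write A = P · J · P⁻¹ where J is a Jordan canonical form, so e^{tA} = P · e^{tJ} · P⁻¹, and e^{tJ} can be computed block-by-block.

A has Jordan form
J =
  [5, 1, 0]
  [0, 5, 0]
  [0, 0, 5]
(up to reordering of blocks).

Per-block formulas:
  For a 1×1 block at λ = 5: exp(t · [5]) = [e^(5t)].
  For a 2×2 Jordan block J_2(5): exp(t · J_2(5)) = e^(5t)·(I + t·N), where N is the 2×2 nilpotent shift.

After assembling e^{tJ} and conjugating by P, we get:

e^{tA} =
  [exp(5*t), t*exp(5*t), 0]
  [0, exp(5*t), 0]
  [0, 0, exp(5*t)]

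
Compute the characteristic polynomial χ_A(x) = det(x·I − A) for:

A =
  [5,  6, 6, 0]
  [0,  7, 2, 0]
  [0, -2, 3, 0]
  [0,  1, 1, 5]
x^4 - 20*x^3 + 150*x^2 - 500*x + 625

Expanding det(x·I − A) (e.g. by cofactor expansion or by noting that A is similar to its Jordan form J, which has the same characteristic polynomial as A) gives
  χ_A(x) = x^4 - 20*x^3 + 150*x^2 - 500*x + 625
which factors as (x - 5)^4. The eigenvalues (with algebraic multiplicities) are λ = 5 with multiplicity 4.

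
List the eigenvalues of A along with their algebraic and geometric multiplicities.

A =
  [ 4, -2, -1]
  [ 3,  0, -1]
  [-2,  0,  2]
λ = 2: alg = 3, geom = 1

Step 1 — factor the characteristic polynomial to read off the algebraic multiplicities:
  χ_A(x) = (x - 2)^3

Step 2 — compute geometric multiplicities via the rank-nullity identity g(λ) = n − rank(A − λI):
  rank(A − (2)·I) = 2, so dim ker(A − (2)·I) = n − 2 = 1

Summary:
  λ = 2: algebraic multiplicity = 3, geometric multiplicity = 1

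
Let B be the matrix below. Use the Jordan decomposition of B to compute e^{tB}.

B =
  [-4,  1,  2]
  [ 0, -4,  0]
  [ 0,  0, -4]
e^{tB} =
  [exp(-4*t), t*exp(-4*t), 2*t*exp(-4*t)]
  [0, exp(-4*t), 0]
  [0, 0, exp(-4*t)]

Strategy: write B = P · J · P⁻¹ where J is a Jordan canonical form, so e^{tB} = P · e^{tJ} · P⁻¹, and e^{tJ} can be computed block-by-block.

B has Jordan form
J =
  [-4,  1,  0]
  [ 0, -4,  0]
  [ 0,  0, -4]
(up to reordering of blocks).

Per-block formulas:
  For a 1×1 block at λ = -4: exp(t · [-4]) = [e^(-4t)].
  For a 2×2 Jordan block J_2(-4): exp(t · J_2(-4)) = e^(-4t)·(I + t·N), where N is the 2×2 nilpotent shift.

After assembling e^{tJ} and conjugating by P, we get:

e^{tB} =
  [exp(-4*t), t*exp(-4*t), 2*t*exp(-4*t)]
  [0, exp(-4*t), 0]
  [0, 0, exp(-4*t)]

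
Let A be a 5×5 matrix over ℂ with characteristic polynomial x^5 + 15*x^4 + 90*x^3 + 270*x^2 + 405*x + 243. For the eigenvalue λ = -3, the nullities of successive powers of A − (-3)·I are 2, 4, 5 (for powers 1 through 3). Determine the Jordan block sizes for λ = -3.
Block sizes for λ = -3: [3, 2]

From the dimensions of kernels of powers, the number of Jordan blocks of size at least j is d_j − d_{j−1} where d_j = dim ker(N^j) (with d_0 = 0). Computing the differences gives [2, 2, 1].
The number of blocks of size exactly k is (#blocks of size ≥ k) − (#blocks of size ≥ k + 1), so the partition is: 1 block(s) of size 2, 1 block(s) of size 3.
In nonincreasing order the block sizes are [3, 2].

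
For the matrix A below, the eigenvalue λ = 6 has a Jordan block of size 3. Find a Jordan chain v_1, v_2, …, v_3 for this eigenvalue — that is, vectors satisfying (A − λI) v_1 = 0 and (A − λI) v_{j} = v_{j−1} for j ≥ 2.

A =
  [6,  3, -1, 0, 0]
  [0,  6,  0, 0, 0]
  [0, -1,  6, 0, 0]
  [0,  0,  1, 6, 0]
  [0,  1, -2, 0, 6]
A Jordan chain for λ = 6 of length 3:
v_1 = (1, 0, 0, -1, 2)ᵀ
v_2 = (3, 0, -1, 0, 1)ᵀ
v_3 = (0, 1, 0, 0, 0)ᵀ

Let N = A − (6)·I. We want v_3 with N^3 v_3 = 0 but N^2 v_3 ≠ 0; then v_{j-1} := N · v_j for j = 3, …, 2.

Pick v_3 = (0, 1, 0, 0, 0)ᵀ.
Then v_2 = N · v_3 = (3, 0, -1, 0, 1)ᵀ.
Then v_1 = N · v_2 = (1, 0, 0, -1, 2)ᵀ.

Sanity check: (A − (6)·I) v_1 = (0, 0, 0, 0, 0)ᵀ = 0. ✓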